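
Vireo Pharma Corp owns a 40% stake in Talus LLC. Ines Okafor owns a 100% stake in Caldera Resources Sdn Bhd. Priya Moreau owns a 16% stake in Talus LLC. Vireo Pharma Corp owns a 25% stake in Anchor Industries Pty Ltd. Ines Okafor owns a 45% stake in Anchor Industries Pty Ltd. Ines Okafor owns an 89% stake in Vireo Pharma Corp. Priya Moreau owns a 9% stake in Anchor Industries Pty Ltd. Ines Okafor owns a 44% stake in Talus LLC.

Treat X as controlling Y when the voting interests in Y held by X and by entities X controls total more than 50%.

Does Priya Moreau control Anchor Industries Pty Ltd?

Priya's largest direct stake is 16% in Talus, which does not meet the threshold, so Priya controls no company.
In Anchor, Priya's side holds only 9%, not > 50%.
So Priya does not control Anchor.

No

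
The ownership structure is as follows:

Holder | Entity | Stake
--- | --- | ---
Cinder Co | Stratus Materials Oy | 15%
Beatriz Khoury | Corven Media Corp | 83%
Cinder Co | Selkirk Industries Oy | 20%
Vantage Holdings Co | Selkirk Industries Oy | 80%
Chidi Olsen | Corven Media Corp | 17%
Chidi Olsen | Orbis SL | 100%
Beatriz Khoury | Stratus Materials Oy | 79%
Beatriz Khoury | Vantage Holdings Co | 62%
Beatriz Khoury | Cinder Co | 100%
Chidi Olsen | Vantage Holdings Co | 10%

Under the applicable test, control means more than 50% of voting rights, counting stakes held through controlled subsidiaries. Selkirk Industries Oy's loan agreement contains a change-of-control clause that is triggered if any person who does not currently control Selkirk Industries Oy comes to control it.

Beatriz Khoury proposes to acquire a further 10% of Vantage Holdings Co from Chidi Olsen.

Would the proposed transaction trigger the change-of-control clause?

The purchase adds only to Beatriz's holdings (Chidi's stake shrinks), so Beatriz is the only person who could newly come to control Selkirk.
Beatriz holds 100% of Cinder, so Beatriz controls Cinder.
Beatriz holds 62% of Vantage, so Beatriz controls Vantage.
Vantage and Cinder together hold 80% + 20% = 100% of Selkirk, so Beatriz controls Selkirk.
So Beatriz already controls Selkirk before the transaction.
After the purchase, Beatriz's direct stake in Vantage rises to 62% + 10% = 72%, and Chidi's stake falls to 0%.
Beatriz controlled Selkirk already, so this is not a new person acquiring control; every other person's position is unchanged or reduced.
No new person acquires control, so the clause is not triggered.

No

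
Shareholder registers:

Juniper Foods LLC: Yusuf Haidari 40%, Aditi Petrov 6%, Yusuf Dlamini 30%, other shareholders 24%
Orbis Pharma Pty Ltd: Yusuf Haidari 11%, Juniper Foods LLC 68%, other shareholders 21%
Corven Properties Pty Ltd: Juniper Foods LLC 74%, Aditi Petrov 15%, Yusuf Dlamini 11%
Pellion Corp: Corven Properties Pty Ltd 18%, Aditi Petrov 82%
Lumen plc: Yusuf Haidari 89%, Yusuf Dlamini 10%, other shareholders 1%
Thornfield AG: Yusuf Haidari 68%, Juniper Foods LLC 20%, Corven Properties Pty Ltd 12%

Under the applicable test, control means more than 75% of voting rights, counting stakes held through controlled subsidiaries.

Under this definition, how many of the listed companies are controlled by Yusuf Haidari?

Yusuf Haidari holds 89% of Lumen, so Yusuf Haidari controls Lumen.
No other company's threshold is met.
Yusuf Haidari controls 1 company.

1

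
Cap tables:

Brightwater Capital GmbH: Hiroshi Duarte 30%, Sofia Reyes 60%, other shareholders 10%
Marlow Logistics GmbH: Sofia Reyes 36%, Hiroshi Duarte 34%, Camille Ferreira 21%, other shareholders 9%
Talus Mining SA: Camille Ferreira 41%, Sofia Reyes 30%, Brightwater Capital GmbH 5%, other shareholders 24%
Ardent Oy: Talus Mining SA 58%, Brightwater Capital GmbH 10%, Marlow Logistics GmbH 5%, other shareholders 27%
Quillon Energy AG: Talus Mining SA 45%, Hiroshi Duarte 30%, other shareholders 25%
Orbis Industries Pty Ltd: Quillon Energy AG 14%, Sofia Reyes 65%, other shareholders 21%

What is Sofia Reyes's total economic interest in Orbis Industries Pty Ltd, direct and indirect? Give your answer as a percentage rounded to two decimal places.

Sofia reaches Orbis along 3 paths.
Via Talus → Quillon: 30% × 45% × 14% = 1.89%.
Via Brightwater → Talus → Quillon: 60% × 5% × 45% × 14% = 0.189%.
Direct stake: 65% = 65%.
Total: 1.89% + 0.189% + 65% = 67.079%.
Rounded: 67.08%.

67.08%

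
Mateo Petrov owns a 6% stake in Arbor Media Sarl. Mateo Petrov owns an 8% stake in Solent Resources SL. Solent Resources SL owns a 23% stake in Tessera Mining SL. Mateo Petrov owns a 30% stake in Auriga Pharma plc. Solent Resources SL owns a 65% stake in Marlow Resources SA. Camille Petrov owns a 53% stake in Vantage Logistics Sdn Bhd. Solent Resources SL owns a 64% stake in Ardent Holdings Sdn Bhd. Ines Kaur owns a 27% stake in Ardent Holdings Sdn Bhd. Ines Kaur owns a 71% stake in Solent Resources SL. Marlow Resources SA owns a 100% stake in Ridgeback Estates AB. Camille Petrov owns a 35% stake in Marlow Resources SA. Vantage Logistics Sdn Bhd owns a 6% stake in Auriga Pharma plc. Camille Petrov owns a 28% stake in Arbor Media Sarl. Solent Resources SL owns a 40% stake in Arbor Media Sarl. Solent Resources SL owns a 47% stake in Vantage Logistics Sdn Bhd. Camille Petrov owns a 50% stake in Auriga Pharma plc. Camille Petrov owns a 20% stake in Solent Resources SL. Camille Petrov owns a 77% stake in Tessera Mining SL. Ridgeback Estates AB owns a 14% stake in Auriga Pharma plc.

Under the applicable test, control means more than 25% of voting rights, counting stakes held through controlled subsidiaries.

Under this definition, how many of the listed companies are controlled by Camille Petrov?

6

Camille holds 35% of Marlow, so Camille controls Marlow.
Camille holds 28% of Arbor, so Camille controls Arbor.
Camille holds 53% of Vantage, so Camille controls Vantage.
Marlow holds 100% of Ridgeback, so Camille controls Ridgeback.
Ridgeback and Camille and Vantage together hold 14% + 50% + 6% = 70% of Auriga, so Camille controls Auriga.
Camille holds 77% of Tessera, so Camille controls Tessera.
No other company's threshold is met.
Camille controls 6 companies.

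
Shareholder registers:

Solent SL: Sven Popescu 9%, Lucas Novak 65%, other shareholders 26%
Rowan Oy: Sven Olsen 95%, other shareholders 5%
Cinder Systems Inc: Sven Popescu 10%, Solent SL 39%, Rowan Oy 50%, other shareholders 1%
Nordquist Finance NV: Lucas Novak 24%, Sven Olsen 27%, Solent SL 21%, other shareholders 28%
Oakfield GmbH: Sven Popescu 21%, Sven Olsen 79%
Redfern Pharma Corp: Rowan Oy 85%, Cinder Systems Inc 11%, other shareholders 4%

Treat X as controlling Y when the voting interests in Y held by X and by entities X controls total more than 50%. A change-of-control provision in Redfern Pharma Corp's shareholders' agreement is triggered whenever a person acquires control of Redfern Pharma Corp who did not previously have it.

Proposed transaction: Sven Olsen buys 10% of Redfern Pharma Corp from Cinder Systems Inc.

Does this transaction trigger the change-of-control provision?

The purchase adds only to Sven Olsen's holdings (Cinder's stake shrinks), so Sven Olsen is the only person who could newly come to control Redfern.
Sven Olsen holds 95% of Rowan, so Sven Olsen controls Rowan.
Rowan holds 85% of Redfern, so Sven Olsen controls Redfern.
So Sven Olsen already controls Redfern before the transaction.
After the purchase, Sven Olsen holds 10% of Redfern directly, and Cinder's stake falls to 1%.
Sven Olsen controlled Redfern already, so this is not a new person acquiring control; every other person's position is unchanged or reduced.
No new person acquires control, so the clause is not triggered.

No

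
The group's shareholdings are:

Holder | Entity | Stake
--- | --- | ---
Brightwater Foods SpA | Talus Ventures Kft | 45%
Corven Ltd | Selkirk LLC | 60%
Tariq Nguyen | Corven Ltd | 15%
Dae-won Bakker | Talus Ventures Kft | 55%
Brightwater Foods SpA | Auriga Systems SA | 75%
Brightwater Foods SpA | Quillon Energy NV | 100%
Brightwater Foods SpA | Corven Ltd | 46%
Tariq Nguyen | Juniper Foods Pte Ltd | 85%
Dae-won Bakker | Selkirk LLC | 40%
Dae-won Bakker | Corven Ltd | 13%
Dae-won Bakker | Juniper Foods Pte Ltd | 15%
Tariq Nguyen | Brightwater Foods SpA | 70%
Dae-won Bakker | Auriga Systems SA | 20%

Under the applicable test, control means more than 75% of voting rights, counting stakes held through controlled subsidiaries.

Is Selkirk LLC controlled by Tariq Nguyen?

No

Tariq holds 85% of Juniper, so Tariq controls Juniper.
Neither Tariq nor any entity Tariq controls holds any voting interest in Selkirk.
So Tariq does not control Selkirk.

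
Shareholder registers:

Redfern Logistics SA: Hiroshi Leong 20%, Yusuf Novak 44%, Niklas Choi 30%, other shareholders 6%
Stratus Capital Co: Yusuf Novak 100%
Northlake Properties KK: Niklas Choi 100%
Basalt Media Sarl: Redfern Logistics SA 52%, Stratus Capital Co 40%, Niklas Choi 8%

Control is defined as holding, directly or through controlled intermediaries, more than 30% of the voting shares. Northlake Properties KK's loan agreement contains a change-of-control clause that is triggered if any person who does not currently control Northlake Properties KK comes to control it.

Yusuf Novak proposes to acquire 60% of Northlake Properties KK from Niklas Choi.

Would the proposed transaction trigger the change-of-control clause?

Yes

The purchase adds only to Yusuf's holdings (Niklas's stake shrinks), so Yusuf is the only person who could newly come to control Northlake.
Yusuf holds 44% of Redfern, so Yusuf controls Redfern.
Yusuf holds 100% of Stratus, so Yusuf controls Stratus.
Redfern and Stratus together hold 52% + 40% = 92% of Basalt, so Yusuf controls Basalt.
Neither Yusuf nor any entity Yusuf controls holds any voting interest in Northlake.
So before the transaction, Yusuf does not control Northlake.
After the purchase, Yusuf holds 60% of Northlake directly, and Niklas's stake falls to 40%.
Yusuf holds 60% of Northlake, so Yusuf controls Northlake.
Yusuf did not control Northlake before and does after, so the clause is triggered.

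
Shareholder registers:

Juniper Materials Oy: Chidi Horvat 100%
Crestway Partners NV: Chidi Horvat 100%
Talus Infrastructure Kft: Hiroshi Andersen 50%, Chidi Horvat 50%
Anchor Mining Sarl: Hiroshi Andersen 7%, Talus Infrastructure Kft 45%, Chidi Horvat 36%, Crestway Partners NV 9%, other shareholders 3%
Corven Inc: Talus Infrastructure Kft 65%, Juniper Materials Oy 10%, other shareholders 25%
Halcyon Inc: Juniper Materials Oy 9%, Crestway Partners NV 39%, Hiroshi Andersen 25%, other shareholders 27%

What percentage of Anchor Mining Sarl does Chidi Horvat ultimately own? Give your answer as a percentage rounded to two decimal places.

67.50%

Chidi reaches Anchor along 3 paths.
Via Talus: 50% × 45% = 22.5%.
Direct stake: 36% = 36%.
Via Crestway: 100% × 9% = 9%.
Total: 22.5% + 36% + 9% = 67.5%.
Rounded: 67.50%.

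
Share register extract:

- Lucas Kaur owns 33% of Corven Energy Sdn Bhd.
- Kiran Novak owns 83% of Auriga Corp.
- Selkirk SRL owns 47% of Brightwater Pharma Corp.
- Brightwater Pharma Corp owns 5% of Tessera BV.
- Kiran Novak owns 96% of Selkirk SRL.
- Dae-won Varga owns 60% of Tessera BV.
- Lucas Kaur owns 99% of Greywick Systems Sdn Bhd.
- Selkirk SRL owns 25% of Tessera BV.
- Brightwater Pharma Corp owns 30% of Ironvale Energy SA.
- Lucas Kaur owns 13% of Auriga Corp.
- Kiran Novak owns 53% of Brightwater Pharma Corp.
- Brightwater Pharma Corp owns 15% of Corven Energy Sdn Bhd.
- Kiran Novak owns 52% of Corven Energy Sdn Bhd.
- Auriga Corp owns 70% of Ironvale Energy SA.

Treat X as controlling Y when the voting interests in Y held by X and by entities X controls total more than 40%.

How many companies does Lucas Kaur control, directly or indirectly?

Lucas holds 99% of Greywick, so Lucas controls Greywick.
No other company's threshold is met.
Lucas controls 1 company.

1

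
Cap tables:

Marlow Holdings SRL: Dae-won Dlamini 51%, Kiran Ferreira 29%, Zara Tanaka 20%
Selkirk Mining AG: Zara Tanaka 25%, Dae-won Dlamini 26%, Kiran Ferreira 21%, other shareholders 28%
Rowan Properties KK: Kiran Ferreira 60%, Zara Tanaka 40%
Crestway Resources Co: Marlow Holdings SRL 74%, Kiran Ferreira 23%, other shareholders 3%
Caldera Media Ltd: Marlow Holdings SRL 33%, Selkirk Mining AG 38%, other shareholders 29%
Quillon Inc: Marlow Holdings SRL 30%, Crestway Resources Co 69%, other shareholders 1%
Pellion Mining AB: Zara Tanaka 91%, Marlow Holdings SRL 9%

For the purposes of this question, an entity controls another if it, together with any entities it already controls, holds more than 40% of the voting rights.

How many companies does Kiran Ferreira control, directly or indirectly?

Kiran holds 60% of Rowan, so Kiran controls Rowan.
No other company's threshold is met.
Kiran controls 1 company.

1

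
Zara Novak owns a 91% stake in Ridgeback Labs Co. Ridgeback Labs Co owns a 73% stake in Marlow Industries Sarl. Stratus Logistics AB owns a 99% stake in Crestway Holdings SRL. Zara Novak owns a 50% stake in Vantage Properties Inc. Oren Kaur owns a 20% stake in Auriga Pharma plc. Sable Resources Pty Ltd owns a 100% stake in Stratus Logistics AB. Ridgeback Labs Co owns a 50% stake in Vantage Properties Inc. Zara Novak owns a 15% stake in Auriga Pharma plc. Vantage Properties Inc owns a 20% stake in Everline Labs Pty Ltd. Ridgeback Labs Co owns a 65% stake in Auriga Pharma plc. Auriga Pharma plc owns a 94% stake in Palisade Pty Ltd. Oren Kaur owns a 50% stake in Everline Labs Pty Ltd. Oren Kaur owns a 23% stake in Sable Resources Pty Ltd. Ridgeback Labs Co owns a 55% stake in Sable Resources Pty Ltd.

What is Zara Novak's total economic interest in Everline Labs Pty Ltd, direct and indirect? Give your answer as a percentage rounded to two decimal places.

Zara reaches Everline along 2 paths.
Via Vantage: 50% × 20% = 10%.
Via Ridgeback → Vantage: 91% × 50% × 20% = 9.1%.
Total: 10% + 9.1% = 19.1%.
Rounded: 19.10%.

19.10%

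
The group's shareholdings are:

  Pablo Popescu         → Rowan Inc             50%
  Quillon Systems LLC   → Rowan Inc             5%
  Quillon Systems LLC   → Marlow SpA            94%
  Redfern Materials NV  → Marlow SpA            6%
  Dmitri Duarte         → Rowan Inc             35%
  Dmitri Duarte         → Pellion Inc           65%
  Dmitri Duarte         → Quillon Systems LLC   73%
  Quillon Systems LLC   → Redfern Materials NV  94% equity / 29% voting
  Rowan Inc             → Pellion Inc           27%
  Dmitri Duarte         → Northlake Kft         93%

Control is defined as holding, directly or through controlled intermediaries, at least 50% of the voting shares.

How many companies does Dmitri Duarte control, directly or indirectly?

4

Dmitri holds 73% of Quillon, so Dmitri controls Quillon.
Quillon holds 94% of Marlow, so Dmitri controls Marlow.
Dmitri holds 65% of Pellion, so Dmitri controls Pellion.
Dmitri holds 93% of Northlake, so Dmitri controls Northlake.
No other company's threshold is met.
Dmitri controls 4 companies.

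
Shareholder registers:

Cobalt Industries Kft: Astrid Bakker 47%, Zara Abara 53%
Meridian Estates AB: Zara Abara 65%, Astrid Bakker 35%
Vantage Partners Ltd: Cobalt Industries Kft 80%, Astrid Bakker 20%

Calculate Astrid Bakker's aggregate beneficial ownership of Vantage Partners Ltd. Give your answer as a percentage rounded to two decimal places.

Astrid reaches Vantage along 2 paths.
Via Cobalt: 47% × 80% = 37.6%.
Direct stake: 20% = 20%.
Total: 37.6% + 20% = 57.6%.
Rounded: 57.60%.

57.60%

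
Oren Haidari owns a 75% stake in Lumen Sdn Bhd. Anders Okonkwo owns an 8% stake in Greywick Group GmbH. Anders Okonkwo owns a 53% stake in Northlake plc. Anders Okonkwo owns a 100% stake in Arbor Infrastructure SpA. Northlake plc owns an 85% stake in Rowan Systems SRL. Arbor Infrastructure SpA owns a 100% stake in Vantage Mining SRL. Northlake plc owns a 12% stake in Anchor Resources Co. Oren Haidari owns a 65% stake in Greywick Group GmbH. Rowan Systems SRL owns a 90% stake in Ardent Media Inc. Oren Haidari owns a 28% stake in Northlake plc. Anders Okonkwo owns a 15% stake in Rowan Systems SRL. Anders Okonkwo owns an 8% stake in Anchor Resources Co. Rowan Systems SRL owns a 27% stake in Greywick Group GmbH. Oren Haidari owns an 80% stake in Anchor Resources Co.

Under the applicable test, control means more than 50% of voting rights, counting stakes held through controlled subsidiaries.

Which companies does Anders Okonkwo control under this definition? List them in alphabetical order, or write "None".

Arbor Infrastructure SpA, Ardent Media Inc, Northlake plc, Rowan Systems SRL, Vantage Mining SRL

Anders holds 53% of Northlake, so Anders controls Northlake.
Anders holds 100% of Arbor, so Anders controls Arbor.
Northlake and Anders together hold 85% + 15% = 100% of Rowan, so Anders controls Rowan.
Rowan holds 90% of Ardent, so Anders controls Ardent.
Arbor holds 100% of Vantage, so Anders controls Vantage.
No other company's threshold is met.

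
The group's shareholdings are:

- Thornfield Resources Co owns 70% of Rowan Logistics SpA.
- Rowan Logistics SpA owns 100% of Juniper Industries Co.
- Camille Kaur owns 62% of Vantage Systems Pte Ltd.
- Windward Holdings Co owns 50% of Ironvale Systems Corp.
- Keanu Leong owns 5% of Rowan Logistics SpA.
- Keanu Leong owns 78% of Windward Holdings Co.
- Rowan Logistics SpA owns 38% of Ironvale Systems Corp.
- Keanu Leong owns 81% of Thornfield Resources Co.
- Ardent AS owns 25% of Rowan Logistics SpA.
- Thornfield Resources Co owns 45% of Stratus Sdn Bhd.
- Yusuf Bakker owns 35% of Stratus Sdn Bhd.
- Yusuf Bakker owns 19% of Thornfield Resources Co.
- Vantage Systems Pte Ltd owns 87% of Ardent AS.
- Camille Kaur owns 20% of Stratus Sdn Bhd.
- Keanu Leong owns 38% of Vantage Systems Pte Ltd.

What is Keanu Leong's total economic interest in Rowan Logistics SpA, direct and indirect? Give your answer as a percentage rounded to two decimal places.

69.97%

Keanu reaches Rowan along 3 paths.
Via Vantage → Ardent: 38% × 87% × 25% = 8.265%.
Via Thornfield: 81% × 70% = 56.7%.
Direct stake: 5% = 5%.
Total: 8.265% + 56.7% + 5% = 69.965%.
Rounded: 69.97%.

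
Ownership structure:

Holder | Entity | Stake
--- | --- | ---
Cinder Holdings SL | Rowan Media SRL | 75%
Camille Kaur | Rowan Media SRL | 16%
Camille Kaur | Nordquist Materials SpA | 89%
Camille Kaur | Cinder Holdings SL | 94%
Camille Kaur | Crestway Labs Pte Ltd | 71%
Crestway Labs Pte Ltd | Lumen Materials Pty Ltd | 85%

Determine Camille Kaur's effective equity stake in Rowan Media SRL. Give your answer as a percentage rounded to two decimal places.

Camille reaches Rowan along 2 paths.
Via Cinder: 94% × 75% = 70.5%.
Direct stake: 16% = 16%.
Total: 70.5% + 16% = 86.5%.
Rounded: 86.50%.

86.50%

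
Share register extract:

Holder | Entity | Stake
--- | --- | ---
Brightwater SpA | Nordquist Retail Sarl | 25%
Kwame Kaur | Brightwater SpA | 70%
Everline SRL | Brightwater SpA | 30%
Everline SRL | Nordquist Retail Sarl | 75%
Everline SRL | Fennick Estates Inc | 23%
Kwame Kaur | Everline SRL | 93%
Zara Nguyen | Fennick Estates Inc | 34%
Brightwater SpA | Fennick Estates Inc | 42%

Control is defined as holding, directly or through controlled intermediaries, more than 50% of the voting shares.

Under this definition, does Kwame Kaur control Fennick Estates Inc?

Kwame holds 93% of Everline, so Kwame controls Everline.
Everline and Kwame together hold 30% + 70% = 100% of Brightwater, so Kwame controls Brightwater.
Everline and Brightwater together hold 23% + 42% = 65% of Fennick, so Kwame controls Fennick.

Yes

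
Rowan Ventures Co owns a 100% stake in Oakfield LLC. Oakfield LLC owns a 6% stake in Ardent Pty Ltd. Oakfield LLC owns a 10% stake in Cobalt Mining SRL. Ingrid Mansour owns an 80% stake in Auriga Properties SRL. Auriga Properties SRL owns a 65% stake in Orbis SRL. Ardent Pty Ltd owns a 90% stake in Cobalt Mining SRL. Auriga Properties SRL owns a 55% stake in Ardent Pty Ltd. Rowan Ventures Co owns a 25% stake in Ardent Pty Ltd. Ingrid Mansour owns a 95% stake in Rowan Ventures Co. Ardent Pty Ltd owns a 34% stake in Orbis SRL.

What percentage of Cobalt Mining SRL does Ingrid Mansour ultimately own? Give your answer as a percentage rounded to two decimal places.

75.61%

Ingrid reaches Cobalt along 4 paths.
Via Rowan → Oakfield: 95% × 100% × 10% = 9.5%.
Via Auriga → Ardent: 80% × 55% × 90% = 39.6%.
Via Rowan → Oakfield → Ardent: 95% × 100% × 6% × 90% = 5.13%.
Via Rowan → Ardent: 95% × 25% × 90% = 21.375%.
Total: 9.5% + 39.6% + 5.13% + 21.375% = 75.605%.
Rounded: 75.61%.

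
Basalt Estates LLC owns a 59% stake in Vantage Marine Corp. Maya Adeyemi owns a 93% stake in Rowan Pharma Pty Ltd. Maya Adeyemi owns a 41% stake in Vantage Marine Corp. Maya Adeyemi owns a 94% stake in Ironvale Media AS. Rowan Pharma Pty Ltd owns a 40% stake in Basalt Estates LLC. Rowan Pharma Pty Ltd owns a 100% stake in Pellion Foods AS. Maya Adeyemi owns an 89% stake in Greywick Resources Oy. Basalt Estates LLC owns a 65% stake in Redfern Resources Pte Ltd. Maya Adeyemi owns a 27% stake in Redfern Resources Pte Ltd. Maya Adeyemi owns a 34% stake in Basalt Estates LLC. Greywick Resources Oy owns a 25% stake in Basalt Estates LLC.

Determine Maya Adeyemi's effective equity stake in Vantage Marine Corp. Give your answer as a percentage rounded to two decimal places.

Maya reaches Vantage along 4 paths.
Direct stake: 41% = 41%.
Via Greywick → Basalt: 89% × 25% × 59% = 13.1275%.
Via Rowan → Basalt: 93% × 40% × 59% = 21.948%.
Via Basalt: 34% × 59% = 20.06%.
Total: 41% + 13.1275% + 21.948% + 20.06% = 96.1355%.
Rounded: 96.14%.

96.14%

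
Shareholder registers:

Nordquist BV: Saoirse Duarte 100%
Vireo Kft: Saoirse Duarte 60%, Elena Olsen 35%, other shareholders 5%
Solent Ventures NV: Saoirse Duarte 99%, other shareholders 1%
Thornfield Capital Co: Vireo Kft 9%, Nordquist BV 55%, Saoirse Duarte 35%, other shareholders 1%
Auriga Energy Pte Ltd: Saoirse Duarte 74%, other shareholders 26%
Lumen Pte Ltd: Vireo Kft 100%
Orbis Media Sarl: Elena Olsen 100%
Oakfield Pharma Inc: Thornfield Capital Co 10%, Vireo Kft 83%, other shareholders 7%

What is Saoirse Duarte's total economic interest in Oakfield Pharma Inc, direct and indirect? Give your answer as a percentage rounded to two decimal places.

59.34%

Saoirse reaches Oakfield along 4 paths.
Via Vireo → Thornfield: 60% × 9% × 10% = 0.54%.
Via Nordquist → Thornfield: 100% × 55% × 10% = 5.5%.
Via Thornfield: 35% × 10% = 3.5%.
Via Vireo: 60% × 83% = 49.8%.
Total: 0.54% + 5.5% + 3.5% + 49.8% = 59.34%.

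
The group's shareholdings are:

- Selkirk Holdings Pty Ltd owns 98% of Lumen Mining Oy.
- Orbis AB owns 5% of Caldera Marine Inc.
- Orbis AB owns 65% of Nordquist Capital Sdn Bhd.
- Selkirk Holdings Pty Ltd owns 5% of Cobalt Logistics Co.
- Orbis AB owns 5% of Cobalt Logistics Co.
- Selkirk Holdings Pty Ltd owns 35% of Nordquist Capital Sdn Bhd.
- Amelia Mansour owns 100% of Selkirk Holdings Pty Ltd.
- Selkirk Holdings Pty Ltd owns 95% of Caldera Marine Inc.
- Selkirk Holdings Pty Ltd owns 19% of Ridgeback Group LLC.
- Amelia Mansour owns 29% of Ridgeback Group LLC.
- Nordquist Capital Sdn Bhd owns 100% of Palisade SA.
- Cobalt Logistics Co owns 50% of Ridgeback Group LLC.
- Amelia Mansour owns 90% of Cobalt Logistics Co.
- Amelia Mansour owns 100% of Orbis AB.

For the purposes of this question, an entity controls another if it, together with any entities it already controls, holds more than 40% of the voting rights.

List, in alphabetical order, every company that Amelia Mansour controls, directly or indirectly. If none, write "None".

Caldera Marine Inc, Cobalt Logistics Co, Lumen Mining Oy, Nordquist Capital Sdn Bhd, Orbis AB, Palisade SA, Ridgeback Group LLC, Selkirk Holdings Pty Ltd

Amelia holds 100% of Orbis, so Amelia controls Orbis.
Amelia holds 100% of Selkirk, so Amelia controls Selkirk.
Orbis and Selkirk together hold 65% + 35% = 100% of Nordquist, so Amelia controls Nordquist.
Amelia and Selkirk and Orbis together hold 90% + 5% + 5% = 100% of Cobalt, so Amelia controls Cobalt.
Selkirk holds 98% of Lumen, so Amelia controls Lumen.
Amelia and Cobalt and Selkirk together hold 29% + 50% + 19% = 98% of Ridgeback, so Amelia controls Ridgeback.
Orbis and Selkirk together hold 5% + 95% = 100% of Caldera, so Amelia controls Caldera.
Nordquist holds 100% of Palisade, so Amelia controls Palisade.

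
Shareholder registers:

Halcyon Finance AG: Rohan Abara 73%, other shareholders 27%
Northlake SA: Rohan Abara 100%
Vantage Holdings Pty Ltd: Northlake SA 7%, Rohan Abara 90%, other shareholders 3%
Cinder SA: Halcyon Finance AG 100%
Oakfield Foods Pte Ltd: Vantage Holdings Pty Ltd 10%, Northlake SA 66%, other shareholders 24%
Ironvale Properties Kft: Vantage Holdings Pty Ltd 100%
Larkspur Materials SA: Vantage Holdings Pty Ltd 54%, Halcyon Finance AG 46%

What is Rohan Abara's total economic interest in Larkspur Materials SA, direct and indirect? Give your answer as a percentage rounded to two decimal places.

Rohan reaches Larkspur along 3 paths.
Via Northlake → Vantage: 100% × 7% × 54% = 3.78%.
Via Vantage: 90% × 54% = 48.6%.
Via Halcyon: 73% × 46% = 33.58%.
Total: 3.78% + 48.6% + 33.58% = 85.96%.

85.96%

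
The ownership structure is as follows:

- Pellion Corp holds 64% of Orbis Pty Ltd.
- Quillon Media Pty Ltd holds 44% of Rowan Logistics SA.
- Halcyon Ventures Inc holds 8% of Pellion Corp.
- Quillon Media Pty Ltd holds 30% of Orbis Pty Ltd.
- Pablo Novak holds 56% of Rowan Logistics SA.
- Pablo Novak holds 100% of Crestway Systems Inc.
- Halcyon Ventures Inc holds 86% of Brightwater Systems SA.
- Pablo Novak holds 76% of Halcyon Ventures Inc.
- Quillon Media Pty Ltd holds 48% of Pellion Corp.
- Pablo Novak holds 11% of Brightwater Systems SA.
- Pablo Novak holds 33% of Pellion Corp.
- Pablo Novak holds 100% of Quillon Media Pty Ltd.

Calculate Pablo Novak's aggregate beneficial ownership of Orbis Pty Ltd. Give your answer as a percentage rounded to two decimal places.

Pablo reaches Orbis along 4 paths.
Via Quillon: 100% × 30% = 30%.
Via Quillon → Pellion: 100% × 48% × 64% = 30.72%.
Via Pellion: 33% × 64% = 21.12%.
Via Halcyon → Pellion: 76% × 8% × 64% = 3.8912%.
Total: 30% + 30.72% + 21.12% + 3.8912% = 85.7312%.
Rounded: 85.73%.

85.73%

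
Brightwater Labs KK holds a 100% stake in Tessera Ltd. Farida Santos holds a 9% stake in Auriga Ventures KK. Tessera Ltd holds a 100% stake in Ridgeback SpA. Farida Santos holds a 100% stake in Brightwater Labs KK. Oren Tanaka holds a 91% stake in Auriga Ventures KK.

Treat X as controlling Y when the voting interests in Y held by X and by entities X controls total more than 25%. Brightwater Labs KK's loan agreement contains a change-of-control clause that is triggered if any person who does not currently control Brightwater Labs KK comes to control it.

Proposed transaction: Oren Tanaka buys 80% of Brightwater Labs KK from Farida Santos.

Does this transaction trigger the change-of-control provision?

The purchase adds only to Oren's holdings (Farida's stake shrinks), so Oren is the only person who could newly come to control Brightwater.
Oren holds 91% of Auriga, so Oren controls Auriga.
Neither Oren nor any entity Oren controls holds any voting interest in Brightwater.
So before the transaction, Oren does not control Brightwater.
After the purchase, Oren holds 80% of Brightwater directly, and Farida's stake falls to 20%.
Oren holds 80% of Brightwater, so Oren controls Brightwater.
Oren did not control Brightwater before and does after, so the clause is triggered.

Yes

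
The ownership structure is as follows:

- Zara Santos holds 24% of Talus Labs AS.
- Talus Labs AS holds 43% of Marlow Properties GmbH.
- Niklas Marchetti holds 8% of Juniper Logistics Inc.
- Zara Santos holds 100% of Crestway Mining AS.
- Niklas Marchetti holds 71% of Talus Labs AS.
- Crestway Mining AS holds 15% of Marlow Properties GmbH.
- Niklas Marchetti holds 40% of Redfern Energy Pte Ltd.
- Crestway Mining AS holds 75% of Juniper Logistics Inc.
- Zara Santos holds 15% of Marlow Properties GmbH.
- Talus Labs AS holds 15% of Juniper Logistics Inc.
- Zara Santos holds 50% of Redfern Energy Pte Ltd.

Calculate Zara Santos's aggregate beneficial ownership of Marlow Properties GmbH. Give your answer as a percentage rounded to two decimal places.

Zara reaches Marlow along 3 paths.
Direct stake: 15% = 15%.
Via Crestway: 100% × 15% = 15%.
Via Talus: 24% × 43% = 10.32%.
Total: 15% + 15% + 10.32% = 40.32%.

40.32%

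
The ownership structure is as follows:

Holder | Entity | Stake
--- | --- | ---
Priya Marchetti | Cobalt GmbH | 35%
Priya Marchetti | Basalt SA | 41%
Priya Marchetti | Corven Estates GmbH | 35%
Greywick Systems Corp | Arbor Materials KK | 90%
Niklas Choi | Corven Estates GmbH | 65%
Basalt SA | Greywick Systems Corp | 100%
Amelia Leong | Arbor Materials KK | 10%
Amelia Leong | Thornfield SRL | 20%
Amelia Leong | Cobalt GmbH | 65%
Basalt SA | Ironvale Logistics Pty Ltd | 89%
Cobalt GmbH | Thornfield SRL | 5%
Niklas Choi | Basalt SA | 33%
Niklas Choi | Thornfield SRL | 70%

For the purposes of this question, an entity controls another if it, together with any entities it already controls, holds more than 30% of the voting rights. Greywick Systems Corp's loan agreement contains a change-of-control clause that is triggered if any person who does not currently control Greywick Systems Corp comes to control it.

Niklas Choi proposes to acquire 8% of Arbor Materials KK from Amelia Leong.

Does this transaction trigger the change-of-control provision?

No

The purchase adds only to Niklas's holdings (Amelia's stake shrinks), so Niklas is the only person who could newly come to control Greywick.
Niklas holds 33% of Basalt, so Niklas controls Basalt.
Basalt holds 100% of Greywick, so Niklas controls Greywick.
So Niklas already controls Greywick before the transaction.
After the purchase, Niklas holds 8% of Arbor directly, and Amelia's stake falls to 2%.
Niklas controlled Greywick already, so this is not a new person acquiring control; every other person's position is unchanged or reduced.
No new person acquires control, so the clause is not triggered.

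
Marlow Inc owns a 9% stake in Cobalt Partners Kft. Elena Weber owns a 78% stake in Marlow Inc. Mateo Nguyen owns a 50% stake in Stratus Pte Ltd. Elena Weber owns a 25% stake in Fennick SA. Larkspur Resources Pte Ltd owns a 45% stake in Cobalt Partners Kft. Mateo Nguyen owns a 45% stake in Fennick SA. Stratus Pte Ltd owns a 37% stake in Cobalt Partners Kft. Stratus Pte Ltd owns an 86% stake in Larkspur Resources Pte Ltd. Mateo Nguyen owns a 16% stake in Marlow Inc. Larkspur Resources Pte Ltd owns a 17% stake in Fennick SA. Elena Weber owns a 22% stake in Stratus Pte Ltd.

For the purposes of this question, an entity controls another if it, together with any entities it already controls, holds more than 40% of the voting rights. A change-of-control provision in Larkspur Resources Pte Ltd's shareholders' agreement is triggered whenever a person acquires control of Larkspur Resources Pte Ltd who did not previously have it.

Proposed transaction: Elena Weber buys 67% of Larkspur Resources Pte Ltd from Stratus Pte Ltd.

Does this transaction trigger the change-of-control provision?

Yes

The purchase adds only to Elena's holdings (Stratus's stake shrinks), so Elena is the only person who could newly come to control Larkspur.
Elena holds 78% of Marlow, so Elena controls Marlow.
Neither Elena nor any entity Elena controls holds any voting interest in Larkspur.
So before the transaction, Elena does not control Larkspur.
After the purchase, Elena holds 67% of Larkspur directly, and Stratus's stake falls to 19%.
Elena holds 67% of Larkspur, so Elena controls Larkspur.
Elena did not control Larkspur before and does after, so the clause is triggered.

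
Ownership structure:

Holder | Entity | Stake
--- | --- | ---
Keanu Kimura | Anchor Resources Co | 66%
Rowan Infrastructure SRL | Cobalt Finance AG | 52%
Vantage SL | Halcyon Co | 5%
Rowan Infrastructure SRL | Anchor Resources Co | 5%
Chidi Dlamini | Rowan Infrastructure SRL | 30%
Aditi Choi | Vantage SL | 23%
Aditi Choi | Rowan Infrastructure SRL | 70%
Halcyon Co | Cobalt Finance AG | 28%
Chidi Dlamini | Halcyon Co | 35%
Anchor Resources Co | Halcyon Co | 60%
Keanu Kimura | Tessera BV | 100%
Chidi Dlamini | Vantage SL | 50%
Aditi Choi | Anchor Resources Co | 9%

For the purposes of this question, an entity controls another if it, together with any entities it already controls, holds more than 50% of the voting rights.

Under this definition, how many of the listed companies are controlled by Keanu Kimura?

3

Keanu holds 66% of Anchor, so Keanu controls Anchor.
Anchor holds 60% of Halcyon, so Keanu controls Halcyon.
Keanu holds 100% of Tessera, so Keanu controls Tessera.
No other company's threshold is met.
Keanu controls 3 companies.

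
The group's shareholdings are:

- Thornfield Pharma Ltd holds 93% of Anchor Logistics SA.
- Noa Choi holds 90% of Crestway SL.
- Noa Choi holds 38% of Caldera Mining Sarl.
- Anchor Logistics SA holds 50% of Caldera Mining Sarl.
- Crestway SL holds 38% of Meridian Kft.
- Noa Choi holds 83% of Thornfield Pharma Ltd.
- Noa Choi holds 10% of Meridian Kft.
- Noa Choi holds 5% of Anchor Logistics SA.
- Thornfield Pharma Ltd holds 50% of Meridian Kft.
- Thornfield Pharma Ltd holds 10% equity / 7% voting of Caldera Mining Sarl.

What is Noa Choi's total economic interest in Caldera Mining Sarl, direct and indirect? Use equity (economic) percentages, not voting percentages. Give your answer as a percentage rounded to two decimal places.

Noa reaches Caldera along 4 paths.
Via Thornfield: 83% × 10% = 8.3%.
Direct stake: 38% = 38%.
Via Thornfield → Anchor: 83% × 93% × 50% = 38.595%.
Via Anchor: 5% × 50% = 2.5%.
Total: 8.3% + 38% + 38.595% + 2.5% = 87.395%.
Rounded: 87.40%.

87.40%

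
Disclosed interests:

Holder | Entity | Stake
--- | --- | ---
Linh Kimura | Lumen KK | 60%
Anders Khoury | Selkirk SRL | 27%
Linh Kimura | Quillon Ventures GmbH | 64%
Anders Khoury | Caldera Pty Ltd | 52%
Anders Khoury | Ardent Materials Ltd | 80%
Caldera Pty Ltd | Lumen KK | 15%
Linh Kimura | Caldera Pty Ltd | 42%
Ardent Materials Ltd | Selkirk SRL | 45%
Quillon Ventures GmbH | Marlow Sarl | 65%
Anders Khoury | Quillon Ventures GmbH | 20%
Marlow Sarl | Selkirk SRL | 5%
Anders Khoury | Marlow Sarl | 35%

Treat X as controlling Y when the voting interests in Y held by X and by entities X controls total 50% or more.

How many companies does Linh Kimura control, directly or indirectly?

3

Linh holds 64% of Quillon, so Linh controls Quillon.
Linh holds 60% of Lumen, so Linh controls Lumen.
Quillon holds 65% of Marlow, so Linh controls Marlow.
No other company's threshold is met.
Linh controls 3 companies.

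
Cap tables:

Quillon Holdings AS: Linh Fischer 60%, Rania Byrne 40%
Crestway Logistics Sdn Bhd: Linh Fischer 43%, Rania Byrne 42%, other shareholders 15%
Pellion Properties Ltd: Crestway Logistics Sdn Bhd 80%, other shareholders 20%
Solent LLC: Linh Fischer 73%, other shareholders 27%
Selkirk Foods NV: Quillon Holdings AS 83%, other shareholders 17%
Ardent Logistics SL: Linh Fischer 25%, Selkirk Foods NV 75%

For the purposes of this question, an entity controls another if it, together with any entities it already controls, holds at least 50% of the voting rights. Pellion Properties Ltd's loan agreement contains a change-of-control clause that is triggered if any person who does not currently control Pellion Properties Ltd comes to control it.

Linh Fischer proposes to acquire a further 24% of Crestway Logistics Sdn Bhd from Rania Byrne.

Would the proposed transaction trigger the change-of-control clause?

Yes

The purchase adds only to Linh's holdings (Rania's stake shrinks), so Linh is the only person who could newly come to control Pellion.
Linh holds 60% of Quillon, so Linh controls Quillon.
Linh holds 73% of Solent, so Linh controls Solent.
Quillon holds 83% of Selkirk, so Linh controls Selkirk.
Linh and Selkirk together hold 25% + 75% = 100% of Ardent, so Linh controls Ardent.
Neither Linh nor any entity Linh controls holds any voting interest in Pellion.
So before the transaction, Linh does not control Pellion.
After the purchase, Linh's direct stake in Crestway rises to 43% + 24% = 67%, and Rania's stake falls to 18%.
Linh holds 67% of Crestway, so Linh controls Crestway.
Crestway holds 80% of Pellion, so Linh controls Pellion.
Linh did not control Pellion before and does after, so the clause is triggered.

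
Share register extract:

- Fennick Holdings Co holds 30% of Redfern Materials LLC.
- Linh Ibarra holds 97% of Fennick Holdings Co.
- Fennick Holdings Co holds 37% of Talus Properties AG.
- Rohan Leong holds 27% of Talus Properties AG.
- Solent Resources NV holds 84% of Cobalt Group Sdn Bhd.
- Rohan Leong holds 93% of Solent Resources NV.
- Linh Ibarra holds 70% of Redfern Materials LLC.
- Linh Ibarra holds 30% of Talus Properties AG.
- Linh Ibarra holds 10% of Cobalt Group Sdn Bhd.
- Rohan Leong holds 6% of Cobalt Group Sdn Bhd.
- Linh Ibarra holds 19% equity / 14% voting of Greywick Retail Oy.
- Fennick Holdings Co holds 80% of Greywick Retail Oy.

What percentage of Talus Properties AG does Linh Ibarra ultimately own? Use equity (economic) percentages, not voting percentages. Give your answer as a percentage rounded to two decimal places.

65.89%

Linh reaches Talus along 2 paths.
Via Fennick: 97% × 37% = 35.89%.
Direct stake: 30% = 30%.
Total: 35.89% + 30% = 65.89%.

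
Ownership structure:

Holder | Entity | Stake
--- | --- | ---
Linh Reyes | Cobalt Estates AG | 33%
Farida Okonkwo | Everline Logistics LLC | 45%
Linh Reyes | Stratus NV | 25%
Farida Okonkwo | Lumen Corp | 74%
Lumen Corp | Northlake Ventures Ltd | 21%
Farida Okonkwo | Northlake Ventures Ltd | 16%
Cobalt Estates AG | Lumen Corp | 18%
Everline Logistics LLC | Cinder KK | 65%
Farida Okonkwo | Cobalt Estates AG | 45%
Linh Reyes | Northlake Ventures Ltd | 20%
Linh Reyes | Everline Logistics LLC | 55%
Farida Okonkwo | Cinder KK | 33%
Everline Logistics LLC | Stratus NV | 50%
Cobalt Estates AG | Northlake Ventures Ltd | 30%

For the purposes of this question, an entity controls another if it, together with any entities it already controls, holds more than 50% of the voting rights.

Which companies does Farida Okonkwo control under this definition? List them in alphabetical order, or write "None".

Lumen Corp

Farida holds 74% of Lumen, so Farida controls Lumen.
No other company's threshold is met.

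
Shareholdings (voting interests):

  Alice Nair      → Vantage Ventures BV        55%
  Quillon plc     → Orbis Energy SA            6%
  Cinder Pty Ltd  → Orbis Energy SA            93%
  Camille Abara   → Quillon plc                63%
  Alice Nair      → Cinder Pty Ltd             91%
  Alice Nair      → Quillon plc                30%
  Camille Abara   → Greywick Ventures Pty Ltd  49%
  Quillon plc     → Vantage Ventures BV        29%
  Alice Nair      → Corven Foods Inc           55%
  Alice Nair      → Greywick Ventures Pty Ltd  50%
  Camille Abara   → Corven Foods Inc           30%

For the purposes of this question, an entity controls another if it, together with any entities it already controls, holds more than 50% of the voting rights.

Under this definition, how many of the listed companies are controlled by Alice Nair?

Alice holds 55% of Corven, so Alice controls Corven.
Alice holds 91% of Cinder, so Alice controls Cinder.
Alice holds 55% of Vantage, so Alice controls Vantage.
Cinder holds 93% of Orbis, so Alice controls Orbis.
No other company's threshold is met.
Alice controls 4 companies.

4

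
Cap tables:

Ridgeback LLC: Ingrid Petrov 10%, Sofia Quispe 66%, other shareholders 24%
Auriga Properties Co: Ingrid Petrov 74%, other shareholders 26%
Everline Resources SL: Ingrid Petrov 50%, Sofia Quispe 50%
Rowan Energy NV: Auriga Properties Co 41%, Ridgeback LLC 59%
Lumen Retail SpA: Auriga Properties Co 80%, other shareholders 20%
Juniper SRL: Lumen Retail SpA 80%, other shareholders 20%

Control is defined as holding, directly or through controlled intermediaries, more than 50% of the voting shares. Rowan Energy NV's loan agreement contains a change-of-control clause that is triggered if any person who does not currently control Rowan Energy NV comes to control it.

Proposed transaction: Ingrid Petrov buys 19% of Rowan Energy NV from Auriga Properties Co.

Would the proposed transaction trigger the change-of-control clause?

No

The purchase adds only to Ingrid's holdings (Auriga's stake shrinks), so Ingrid is the only person who could newly come to control Rowan.
Ingrid holds 74% of Auriga, so Ingrid controls Auriga.
Auriga holds 80% of Lumen, so Ingrid controls Lumen.
Lumen holds 80% of Juniper, so Ingrid controls Juniper.
In Rowan, Ingrid's side holds only 41%, not > 50%.
So before the transaction, Ingrid does not control Rowan.
After the purchase, Ingrid holds 19% of Rowan directly, and Auriga's stake falls to 22%.
After the transaction, Ingrid's side holds 22% + 19% = 41% of Rowan, not > 50%, so Ingrid still does not control Rowan.
No new person acquires control, so the clause is not triggered.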